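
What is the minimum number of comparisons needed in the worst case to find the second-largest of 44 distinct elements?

Lower bound: finding the max needs 44-1 comparisons. By the adversary weight-doubling argument, the max must personally win >= ceil(log_2(44)) = 6 comparisons; the 2nd-largest is among those 6 losers, needing 6-1 more comparisons. Total >= 44-1 + 6-1 = 48. A balanced knockout tournament achieves this.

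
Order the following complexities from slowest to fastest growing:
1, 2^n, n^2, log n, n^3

Ordered by growth rate: 1 < log n < n^2 < n^3 < 2^n.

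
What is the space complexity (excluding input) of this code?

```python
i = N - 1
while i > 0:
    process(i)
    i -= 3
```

Space complexity: O(1).
Only a constant amount of auxiliary storage is used; nothing grows with n.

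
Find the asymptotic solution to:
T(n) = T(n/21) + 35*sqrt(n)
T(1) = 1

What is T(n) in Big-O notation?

Each level contributes sqrt(n/21^k). Geometric series with ratio 1/sqrt(21) < 1 sums to O(sqrt(n)).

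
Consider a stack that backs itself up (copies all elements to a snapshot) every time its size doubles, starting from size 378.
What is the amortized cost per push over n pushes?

Backups occur at sizes 378, 756, 1512, ..., copying 378 + 756 + 1512 + ... <= 2n elements total (geometric series). Spread over n pushes, the amortized backup cost is O(1) per push.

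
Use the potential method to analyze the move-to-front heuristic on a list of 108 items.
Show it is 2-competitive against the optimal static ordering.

Let Phi = number of inversions between the MTF list and the optimal static list (0 <= Phi <= C(108,2)). Accessing an element at MTF position k and optimal position j: the move-to-front destroys all k-1 inversions in front of it that are not in front in optimal (>= k-j of them) and creates at most j-1 new ones. Amortized cost <= k + (j-1) - (k-j) = 2j - 1 <= 2 * optimal cost.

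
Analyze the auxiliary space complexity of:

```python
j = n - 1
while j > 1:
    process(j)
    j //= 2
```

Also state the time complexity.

Space complexity: O(1).
Only a constant amount of auxiliary storage is used; nothing grows with n.
Time complexity: O(log n).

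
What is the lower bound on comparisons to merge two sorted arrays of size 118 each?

To merge two sorted arrays of size 118, we need at least 235 comparisons in the worst case. An adversary can force every element to be compared.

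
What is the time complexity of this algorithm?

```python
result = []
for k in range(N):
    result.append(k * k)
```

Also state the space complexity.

Time complexity: O(n).
Space complexity: O(n).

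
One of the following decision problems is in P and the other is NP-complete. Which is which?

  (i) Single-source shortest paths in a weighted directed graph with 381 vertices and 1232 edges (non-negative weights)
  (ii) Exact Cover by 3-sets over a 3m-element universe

(i) is P: Dijkstra's algorithm runs in O((V+E) log V).
(ii) is NP-complete: one of Karp's 21 NP-complete problems.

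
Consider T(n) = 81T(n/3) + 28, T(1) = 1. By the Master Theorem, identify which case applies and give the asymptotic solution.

a=81, b=3, f(n)=28.
log_3(81) = 4 > 0.
Since f(n) = O(n^0) is polynomially smaller than n^4, Case 1 applies.
T(n) = Theta(n^4).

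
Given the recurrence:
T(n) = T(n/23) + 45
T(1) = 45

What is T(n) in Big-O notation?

Each step divides n by 23 and adds 45. After log_23(n) steps, T(n) = O(log n).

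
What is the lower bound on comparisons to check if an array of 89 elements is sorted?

To verify 89 elements are sorted, we must compare each consecutive pair. Skipping any pair allows an adversary to swap them. Therefore 88 comparisons are necessary and sufficient.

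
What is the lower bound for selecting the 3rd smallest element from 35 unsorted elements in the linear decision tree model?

Selecting the 3rd smallest of 35 elements requires Omega(n) comparisons. Every element must be compared at least once. The BFPRT algorithm achieves O(n), making this tight.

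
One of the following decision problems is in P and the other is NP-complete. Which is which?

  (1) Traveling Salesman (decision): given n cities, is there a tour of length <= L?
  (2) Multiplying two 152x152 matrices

(1) is NP-complete: reduces from Hamiltonian Cycle.
(2) is P: the schoolbook algorithm runs in O(n^3).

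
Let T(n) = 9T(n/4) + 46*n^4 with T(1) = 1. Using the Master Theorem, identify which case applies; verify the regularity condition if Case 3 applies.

a=9, b=4, f(n)=46*n^4.
log_4(9) = 1.585 < 4.
f(n) = Omega(n^(1.585+epsilon)) for some epsilon > 0, so Case 3 is the candidate.
Regularity: a*f(n/b) = 9*46*(n/4)^4 = (9/256)*46*n^4 <= c*f(n) with c = 9/256 < 1. Satisfied.
Case 3: T(n) = Theta(n^4).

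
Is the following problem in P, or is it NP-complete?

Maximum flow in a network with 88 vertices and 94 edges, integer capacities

This problem is in P: Edmonds-Karp / push-relabel run in polynomial time.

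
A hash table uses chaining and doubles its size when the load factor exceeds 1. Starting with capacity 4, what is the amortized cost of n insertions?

Rehashing occurs when load exceeds 1. Total rehash cost is geometric series summing to O(n). Each insertion itself is O(1). Amortized: O(1).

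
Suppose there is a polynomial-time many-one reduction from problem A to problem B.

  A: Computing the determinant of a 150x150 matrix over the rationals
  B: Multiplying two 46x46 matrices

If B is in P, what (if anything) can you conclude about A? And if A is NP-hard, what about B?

A poly-time reduction A <=_p B means any A-instance can be transformed to a B-instance in poly time.
If B is in P: compose the reduction with B's poly-time algorithm to solve A in poly time, so A is in P.
If A is NP-hard: every NP problem reduces to A, which reduces to B; composing reductions, every NP problem reduces to B, so B is NP-hard.
(Here in fact A is P and B is P.)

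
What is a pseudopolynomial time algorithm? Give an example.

A pseudopolynomial algorithm runs in time polynomial in the numeric value of the input, but exponential in the input length. The dynamic programming solution for Subset Sum runs in O(n*W) where W is the target sum. This is pseudopolynomial because W can be exponential in the number of bits to represent it.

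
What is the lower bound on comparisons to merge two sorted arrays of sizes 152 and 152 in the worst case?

Adversary: with |152 - 152| <= 1 the inputs can be fully interleaved so that every adjacent pair in the merged output comes from different arrays. Then each of the 303 adjacent pairs must be directly compared, or the algorithm cannot determine their relative order. Standard merge meets this bound.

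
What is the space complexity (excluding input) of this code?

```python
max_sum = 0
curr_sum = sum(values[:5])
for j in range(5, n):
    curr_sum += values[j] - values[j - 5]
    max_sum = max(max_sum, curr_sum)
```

Space complexity: O(1).
Only a constant amount of auxiliary storage is used; nothing grows with n.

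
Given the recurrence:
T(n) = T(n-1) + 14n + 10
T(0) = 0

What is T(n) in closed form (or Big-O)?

Dominant term in sum is 14*sum(i, i=1..n) = 14*n*(n+1)/2 = O(n^2).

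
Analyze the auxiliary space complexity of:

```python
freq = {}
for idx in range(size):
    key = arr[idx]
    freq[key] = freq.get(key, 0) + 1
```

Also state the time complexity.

Space complexity: O(n).
Auxiliary storage grows linearly with the input size n in the worst case.
Time complexity: O(n).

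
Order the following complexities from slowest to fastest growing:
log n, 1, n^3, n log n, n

Ordered by growth rate: 1 < log n < n < n log n < n^3.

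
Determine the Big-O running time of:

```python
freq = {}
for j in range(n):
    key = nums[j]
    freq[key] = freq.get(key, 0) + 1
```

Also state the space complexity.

Time complexity: O(n).
Space complexity: O(n).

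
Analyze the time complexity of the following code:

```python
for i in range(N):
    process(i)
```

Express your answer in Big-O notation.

Time complexity: O(n).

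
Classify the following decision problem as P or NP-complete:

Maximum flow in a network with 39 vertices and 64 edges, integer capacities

This problem is in P: Edmonds-Karp / push-relabel run in polynomial time.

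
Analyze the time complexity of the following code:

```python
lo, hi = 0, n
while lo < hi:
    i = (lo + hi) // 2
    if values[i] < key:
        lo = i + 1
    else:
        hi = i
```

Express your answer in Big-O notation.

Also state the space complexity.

Time complexity: O(log n).
Space complexity: O(1).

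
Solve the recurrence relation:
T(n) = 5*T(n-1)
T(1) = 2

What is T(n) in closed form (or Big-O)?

Each step multiplies by 5. T(n) = T(1)*5^(n-1) = 2*5^(n-1).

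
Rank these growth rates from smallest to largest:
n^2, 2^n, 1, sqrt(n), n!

Ordered by growth rate: 1 < sqrt(n) < n^2 < 2^n < n!.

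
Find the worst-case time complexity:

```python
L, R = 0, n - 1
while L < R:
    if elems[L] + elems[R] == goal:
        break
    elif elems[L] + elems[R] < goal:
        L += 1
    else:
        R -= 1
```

Time complexity: O(n).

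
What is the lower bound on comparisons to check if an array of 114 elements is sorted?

To verify 114 elements are sorted, we must compare each consecutive pair. Skipping any pair allows an adversary to swap them. Therefore 113 comparisons are necessary and sufficient.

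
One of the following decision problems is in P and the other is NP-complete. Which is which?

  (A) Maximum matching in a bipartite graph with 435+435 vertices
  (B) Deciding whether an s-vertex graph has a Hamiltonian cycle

(A) is P: Hopcroft-Karp runs in O(E sqrt(V)).
(B) is NP-complete: one of Karp's 21 NP-complete problems.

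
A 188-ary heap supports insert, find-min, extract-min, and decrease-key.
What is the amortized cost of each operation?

The 188-ary heap has height O(log_188 n). Insert sifts up: O(log_188 n). Find-min reads the root: O(1). Extract-min sifts down comparing 188 children per level: O(188 * log_188 n). Decrease-key sifts up: O(log_188 n).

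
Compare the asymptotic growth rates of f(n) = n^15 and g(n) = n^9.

f(n) = n^15 grows faster: n^15/n^9 = n^6 -> infinity.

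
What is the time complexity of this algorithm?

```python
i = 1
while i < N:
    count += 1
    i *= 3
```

Time complexity: O(log n).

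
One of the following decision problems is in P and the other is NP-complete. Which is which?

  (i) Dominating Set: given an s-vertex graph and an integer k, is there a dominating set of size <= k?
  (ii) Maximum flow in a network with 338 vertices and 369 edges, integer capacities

(i) is NP-complete: reduces from Set Cover (with k part of the input).
(ii) is P: Edmonds-Karp / push-relabel run in polynomial time.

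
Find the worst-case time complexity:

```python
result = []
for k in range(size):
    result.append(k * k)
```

Time complexity: O(n).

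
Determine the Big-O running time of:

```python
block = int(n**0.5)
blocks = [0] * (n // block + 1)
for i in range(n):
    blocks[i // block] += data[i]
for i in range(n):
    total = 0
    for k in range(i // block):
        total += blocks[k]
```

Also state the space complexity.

Time complexity: O(n * sqrt(n)).
Space complexity: O(sqrt(n)).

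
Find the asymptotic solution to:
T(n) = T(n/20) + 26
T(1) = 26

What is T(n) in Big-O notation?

Each step divides n by 20 and adds 26. After log_20(n) steps, T(n) = O(log n).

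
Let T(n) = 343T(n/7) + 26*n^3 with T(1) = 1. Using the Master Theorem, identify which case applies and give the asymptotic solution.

a=343, b=7, f(n)=26*n^3.
log_7(343) = 3, so n^(log_b(a)) = n^3.
f(n) = Theta(n^3), so Case 2 applies.
T(n) = Theta(n^3 log n).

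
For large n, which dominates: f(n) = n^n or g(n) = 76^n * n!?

g(n) = 76^n * n! grows faster: by Stirling n! ~ sqrt(2 pi n)(n/e)^n, so 76^n n! / n^n ~ (76/e)^n sqrt(2 pi n) -> infinity since 76/e > 1.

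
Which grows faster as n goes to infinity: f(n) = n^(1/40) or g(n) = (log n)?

f(n) = n^(1/40) grows faster: any positive power of n dominates any polylog.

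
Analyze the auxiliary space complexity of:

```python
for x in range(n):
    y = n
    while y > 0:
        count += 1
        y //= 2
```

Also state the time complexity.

Space complexity: O(1).
Only a constant amount of auxiliary storage is used; nothing grows with n.
Time complexity: O(n log n).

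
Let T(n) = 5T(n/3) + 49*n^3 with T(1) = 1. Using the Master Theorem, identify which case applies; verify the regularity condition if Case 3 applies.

a=5, b=3, f(n)=49*n^3.
log_3(5) = 1.465 < 3.
f(n) = Omega(n^(1.465+epsilon)) for some epsilon > 0, so Case 3 is the candidate.
Regularity: a*f(n/b) = 5*49*(n/3)^3 = (5/27)*49*n^3 <= c*f(n) with c = 5/27 < 1. Satisfied.
Case 3: T(n) = Theta(n^3).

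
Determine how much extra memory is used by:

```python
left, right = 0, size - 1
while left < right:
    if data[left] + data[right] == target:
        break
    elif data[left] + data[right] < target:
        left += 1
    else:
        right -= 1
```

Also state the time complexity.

Space complexity: O(1).
Only a constant amount of auxiliary storage is used; nothing grows with n.
Time complexity: O(n).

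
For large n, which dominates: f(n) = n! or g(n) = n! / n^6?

f(n) = n! grows faster: the ratio n!/(n!/n^6) = n^6 -> infinity.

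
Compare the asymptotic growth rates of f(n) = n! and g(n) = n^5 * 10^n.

f(n) = n! grows faster: by Stirling n! ~ (n/e)^n sqrt(2*pi*n); (n/e)^n eventually dominates n^5 * 10^n.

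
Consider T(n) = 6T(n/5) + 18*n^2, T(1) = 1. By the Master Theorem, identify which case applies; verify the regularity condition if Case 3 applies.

a=6, b=5, f(n)=18*n^2.
log_5(6) = 1.113 < 2.
f(n) = Omega(n^(1.113+epsilon)) for some epsilon > 0, so Case 3 is the candidate.
Regularity: a*f(n/b) = 6*18*(n/5)^2 = (6/25)*18*n^2 <= c*f(n) with c = 6/25 < 1. Satisfied.
Case 3: T(n) = Theta(n^2).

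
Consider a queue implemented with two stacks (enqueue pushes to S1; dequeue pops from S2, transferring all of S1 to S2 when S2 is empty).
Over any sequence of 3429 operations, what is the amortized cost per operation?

Each element is pushed to S1 once, popped once, pushed to S2 once, and popped once: 4 unit operations over its lifetime. Over 3429 operations the total work is O(3429). Amortized O(1) per enqueue/dequeue.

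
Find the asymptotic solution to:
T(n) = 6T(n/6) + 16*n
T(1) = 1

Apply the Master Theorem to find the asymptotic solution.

a=6, b=6, f(n)=16*n. log_6(6) = 1. Case 2: T(n) = O(n log n).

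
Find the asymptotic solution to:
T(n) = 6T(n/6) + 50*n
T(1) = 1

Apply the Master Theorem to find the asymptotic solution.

a=6, b=6, f(n)=50*n. log_6(6) = 1. Case 2: T(n) = O(n log n).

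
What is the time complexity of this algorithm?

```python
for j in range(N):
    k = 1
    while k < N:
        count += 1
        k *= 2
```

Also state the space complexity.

Time complexity: O(n log n).
Space complexity: O(1).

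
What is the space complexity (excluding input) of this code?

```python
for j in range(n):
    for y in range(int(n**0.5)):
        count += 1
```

Space complexity: O(1).
Only a constant amount of auxiliary storage is used; nothing grows with n.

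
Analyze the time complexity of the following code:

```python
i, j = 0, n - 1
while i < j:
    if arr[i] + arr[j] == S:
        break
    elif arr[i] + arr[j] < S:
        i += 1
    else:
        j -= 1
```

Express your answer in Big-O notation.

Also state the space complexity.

Time complexity: O(n).
Space complexity: O(1).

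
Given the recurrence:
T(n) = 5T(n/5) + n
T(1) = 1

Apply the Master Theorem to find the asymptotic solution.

a=5, b=5, f(n)=n. log_5(5) = 1. Case 2: T(n) = O(n log n).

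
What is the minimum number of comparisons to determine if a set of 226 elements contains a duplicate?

Determining if 226 elements are all distinct requires Omega(n log n) comparisons in the comparison model. This follows from the element distinctness lower bound.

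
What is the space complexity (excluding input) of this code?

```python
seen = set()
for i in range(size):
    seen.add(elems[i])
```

Space complexity: O(n).
Auxiliary storage grows linearly with the input size n in the worst case.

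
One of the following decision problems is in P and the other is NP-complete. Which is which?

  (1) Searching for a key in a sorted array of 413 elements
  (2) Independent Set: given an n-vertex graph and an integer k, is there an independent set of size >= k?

(1) is P: binary search runs in O(log n).
(2) is NP-complete: complement of Clique (with k part of the input).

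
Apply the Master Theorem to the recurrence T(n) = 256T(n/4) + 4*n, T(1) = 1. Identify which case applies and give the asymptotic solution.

a=256, b=4, f(n)=4*n.
log_4(256) = 4 > 1.
Since f(n) = O(n^1) is polynomially smaller than n^4, Case 1 applies.
T(n) = Theta(n^4).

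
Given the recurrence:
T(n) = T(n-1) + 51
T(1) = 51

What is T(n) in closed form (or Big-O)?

Unrolling: T(n) = T(n-1) + 51 = T(n-2) + 2*51 = ... = T(1) + (n-1)*51 = 51 + (n-1)*51 = 51n.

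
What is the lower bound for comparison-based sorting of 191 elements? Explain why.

A comparison-based sorting algorithm corresponds to a decision tree. With 191! possible permutations, the tree has 191! leaves. The height is at least log_2(191!) = Omega(n log n) by Stirling's approximation.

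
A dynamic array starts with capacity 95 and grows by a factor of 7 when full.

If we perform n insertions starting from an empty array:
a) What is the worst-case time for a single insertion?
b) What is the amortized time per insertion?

(a) Worst-case single insertion: O(n) -- when the array is full at capacity c, the resize copies all c elements, and c can be Theta(n).
(b) Resizes happen at sizes 95, 665, 4655, ... Total copy cost for n insertions: 95 + 665 + ... = O(n) (geometric series with ratio 1/7). Amortized cost per insertion: O(n)/n = O(1).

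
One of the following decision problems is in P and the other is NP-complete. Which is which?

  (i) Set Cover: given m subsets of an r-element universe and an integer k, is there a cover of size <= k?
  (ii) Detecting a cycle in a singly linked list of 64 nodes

(i) is NP-complete: one of Karp's 21 NP-complete problems (with k part of the input).
(ii) is P: Floyd's tortoise-and-hare runs in O(n) time, O(1) space.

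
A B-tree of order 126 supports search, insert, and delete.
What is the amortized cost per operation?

B-tree of order 126 has height O(log_126 n). Each operation traverses the tree height. Splits during insert and merges during delete are O(1) each and occur at most once per level. Total cost per operation: O(log_126 n).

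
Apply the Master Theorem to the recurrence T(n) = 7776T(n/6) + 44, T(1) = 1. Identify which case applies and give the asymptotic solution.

a=7776, b=6, f(n)=44.
log_6(7776) = 5 > 0.
Since f(n) = O(n^0) is polynomially smaller than n^5, Case 1 applies.
T(n) = Theta(n^5).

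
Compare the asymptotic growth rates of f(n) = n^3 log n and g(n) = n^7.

g(n) = n^7 grows faster: n^7 / (n^3 log n) = n^4/log n -> infinity.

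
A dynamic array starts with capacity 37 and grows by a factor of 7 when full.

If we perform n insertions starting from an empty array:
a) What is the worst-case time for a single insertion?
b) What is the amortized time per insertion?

(a) Worst-case single insertion: O(n) -- when the array is full at capacity c, the resize copies all c elements, and c can be Theta(n).
(b) Resizes happen at sizes 37, 259, 1813, ... Total copy cost for n insertions: 37 + 259 + ... = O(n) (geometric series with ratio 1/7). Amortized cost per insertion: O(n)/n = O(1).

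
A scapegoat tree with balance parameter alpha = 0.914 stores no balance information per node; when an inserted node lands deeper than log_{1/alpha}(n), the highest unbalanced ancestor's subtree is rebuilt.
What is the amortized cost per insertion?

Search/insert path is O(log n). A rebuild of a subtree of size s costs O(s), but with alpha = 0.914 at least Omega(s) insertions must have occurred in that subtree since its last rebuild. Charging O(1) of the rebuild to each such insertion gives O(log n) amortized.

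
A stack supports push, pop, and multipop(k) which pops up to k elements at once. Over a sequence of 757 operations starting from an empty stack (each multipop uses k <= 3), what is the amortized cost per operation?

Each element is pushed exactly once and popped at most once (whether by pop or as part of a multipop). So the total number of individual pops over the whole sequence is at most the number of pushes, which is at most 757. Total work <= 2 * 757, hence O(1) amortized per operation.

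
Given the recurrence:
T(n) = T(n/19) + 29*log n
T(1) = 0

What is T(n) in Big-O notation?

Each of the log_19(n) levels adds O(log n). T(n) = O(log^2 n).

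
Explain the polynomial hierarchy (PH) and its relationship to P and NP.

The polynomial hierarchy is a tower of complexity classes: Sigma_0^P = Pi_0^P = P, Sigma_1^P = NP, Pi_1^P = co-NP, and Sigma_{k+1}^P = NP^{Sigma_k^P}. PH is contained in PSPACE. If any level collapses (Sigma_k = Pi_k), the entire hierarchy collapses to that level.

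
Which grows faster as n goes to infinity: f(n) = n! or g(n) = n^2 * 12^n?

f(n) = n! grows faster: by Stirling n! ~ (n/e)^n sqrt(2*pi*n); (n/e)^n eventually dominates n^2 * 12^n.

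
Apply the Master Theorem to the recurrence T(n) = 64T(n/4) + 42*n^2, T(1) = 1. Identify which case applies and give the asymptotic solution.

a=64, b=4, f(n)=42*n^2.
log_4(64) = 3 > 2.
Since f(n) = O(n^2) is polynomially smaller than n^3, Case 1 applies.
T(n) = Theta(n^3).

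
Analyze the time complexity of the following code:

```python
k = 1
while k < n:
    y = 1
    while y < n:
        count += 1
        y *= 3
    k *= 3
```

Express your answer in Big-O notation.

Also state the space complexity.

Time complexity: O(log^2 n).
Space complexity: O(1).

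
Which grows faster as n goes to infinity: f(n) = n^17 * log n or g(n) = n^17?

f(n) = n^17 * log n grows faster: extra log n factor -> infinity.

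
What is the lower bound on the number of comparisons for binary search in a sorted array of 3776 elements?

With 3776 possible positions, we need at least ceil(log_2(3776)) = 12 comparisons. Each comparison splits the remaining candidates by at most half.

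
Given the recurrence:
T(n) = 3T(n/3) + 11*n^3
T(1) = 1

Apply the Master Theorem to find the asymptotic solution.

a=3, b=3, f(n)=11*n^3. log_3(3) = 1 < 3. Case 3: T(n) = O(n^3).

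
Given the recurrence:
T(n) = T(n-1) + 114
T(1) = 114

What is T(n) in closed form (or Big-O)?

Unrolling: T(n) = T(n-1) + 114 = T(n-2) + 2*114 = ... = T(1) + (n-1)*114 = 114 + (n-1)*114 = 114n.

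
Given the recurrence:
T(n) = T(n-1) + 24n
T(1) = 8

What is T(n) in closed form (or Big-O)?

Unrolling: T(n) = 8 + 24*(2 + 3 + ... + n) = 8 + 24*(n(n+1)/2 - 1) = O(n^2).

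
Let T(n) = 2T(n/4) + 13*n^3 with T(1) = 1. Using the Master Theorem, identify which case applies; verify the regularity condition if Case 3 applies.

a=2, b=4, f(n)=13*n^3.
log_4(2) = 0.5 < 3.
f(n) = Omega(n^(0.5+epsilon)) for some epsilon > 0, so Case 3 is the candidate.
Regularity: a*f(n/b) = 2*13*(n/4)^3 = (2/64)*13*n^3 <= c*f(n) with c = 2/64 < 1. Satisfied.
Case 3: T(n) = Theta(n^3).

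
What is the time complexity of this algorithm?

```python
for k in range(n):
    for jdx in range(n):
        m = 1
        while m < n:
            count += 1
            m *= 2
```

Time complexity: O(n^2 log n).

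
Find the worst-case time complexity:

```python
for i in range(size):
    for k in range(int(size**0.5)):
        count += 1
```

Time complexity: O(n * sqrt(n)).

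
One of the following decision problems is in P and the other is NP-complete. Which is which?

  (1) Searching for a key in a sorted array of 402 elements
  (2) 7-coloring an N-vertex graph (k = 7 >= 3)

(1) is P: binary search runs in O(log n).
(2) is NP-complete: graph k-coloring for k>=3 is NP-complete by reduction from 3-SAT.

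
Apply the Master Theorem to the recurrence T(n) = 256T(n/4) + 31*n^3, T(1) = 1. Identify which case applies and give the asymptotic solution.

a=256, b=4, f(n)=31*n^3.
log_4(256) = 4 > 3.
Since f(n) = O(n^3) is polynomially smaller than n^4, Case 1 applies.
T(n) = Theta(n^4).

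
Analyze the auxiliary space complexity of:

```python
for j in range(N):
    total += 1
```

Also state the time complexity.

Space complexity: O(1).
Only a constant amount of auxiliary storage is used; nothing grows with n.
Time complexity: O(n).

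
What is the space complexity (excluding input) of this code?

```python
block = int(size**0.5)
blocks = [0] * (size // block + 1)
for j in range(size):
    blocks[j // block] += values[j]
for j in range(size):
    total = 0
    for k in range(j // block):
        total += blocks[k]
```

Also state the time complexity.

Space complexity: O(sqrt(n)).
Storage scales with sqrt(n).
Time complexity: O(n * sqrt(n)).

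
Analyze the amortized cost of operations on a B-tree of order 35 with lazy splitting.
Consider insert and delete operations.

In a B-tree of order 35, a node splits when it has 35 keys. With lazy splitting, we use potential Phi = number of full nodes + number of near-empty nodes. Each split costs O(1) but reduces potential. Between splits, at least 17 insertions must occur in that node. Amortized structural cost is O(1) per operation, plus O(log_35 n) traversal.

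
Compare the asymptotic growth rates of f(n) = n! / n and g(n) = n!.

g(n) = n! grows faster: the ratio n!/(n!/n) = n -> infinity.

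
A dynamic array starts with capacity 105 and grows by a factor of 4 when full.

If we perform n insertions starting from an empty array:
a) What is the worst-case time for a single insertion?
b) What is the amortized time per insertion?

(a) Worst-case single insertion: O(n) -- when the array is full at capacity c, the resize copies all c elements, and c can be Theta(n).
(b) Resizes happen at sizes 105, 420, 1680, ... Total copy cost for n insertions: 105 + 420 + ... = O(n) (geometric series with ratio 1/4). Amortized cost per insertion: O(n)/n = O(1).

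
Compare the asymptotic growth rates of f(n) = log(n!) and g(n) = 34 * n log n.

f(n) = log(n!) and g(n) = 34 * n log n are Theta of each other: Stirling: log(n!) = n log n - n + O(log n) = Theta(n log n); the constant 34 doesn't change the Theta class.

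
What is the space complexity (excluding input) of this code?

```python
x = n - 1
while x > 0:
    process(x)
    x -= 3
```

Space complexity: O(1).
Only a constant amount of auxiliary storage is used; nothing grows with n.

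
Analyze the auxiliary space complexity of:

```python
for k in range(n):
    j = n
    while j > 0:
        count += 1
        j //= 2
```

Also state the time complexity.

Space complexity: O(1).
Only a constant amount of auxiliary storage is used; nothing grows with n.
Time complexity: O(n log n).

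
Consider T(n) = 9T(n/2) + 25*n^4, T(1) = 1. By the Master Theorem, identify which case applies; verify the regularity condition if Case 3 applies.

a=9, b=2, f(n)=25*n^4.
log_2(9) = 3.17 < 4.
f(n) = Omega(n^(3.17+epsilon)) for some epsilon > 0, so Case 3 is the candidate.
Regularity: a*f(n/b) = 9*25*(n/2)^4 = (9/16)*25*n^4 <= c*f(n) with c = 9/16 < 1. Satisfied.
Case 3: T(n) = Theta(n^4).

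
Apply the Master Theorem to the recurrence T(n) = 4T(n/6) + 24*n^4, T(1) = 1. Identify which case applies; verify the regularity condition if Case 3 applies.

a=4, b=6, f(n)=24*n^4.
log_6(4) = 0.7737 < 4.
f(n) = Omega(n^(0.7737+epsilon)) for some epsilon > 0, so Case 3 is the candidate.
Regularity: a*f(n/b) = 4*24*(n/6)^4 = (4/1296)*24*n^4 <= c*f(n) with c = 4/1296 < 1. Satisfied.
Case 3: T(n) = Theta(n^4).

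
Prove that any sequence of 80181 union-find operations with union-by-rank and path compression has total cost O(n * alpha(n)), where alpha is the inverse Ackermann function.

Using Tarjan's analysis with rank-based potential function. Union-by-rank keeps tree height O(log n). Path compression flattens paths during find. For n = 80181 operations, total cost is O(n * alpha(n)), effectively O(n) since alpha grows incredibly slowly.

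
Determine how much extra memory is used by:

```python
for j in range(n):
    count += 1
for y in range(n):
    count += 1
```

Space complexity: O(1).
Only a constant amount of auxiliary storage is used; nothing grows with n.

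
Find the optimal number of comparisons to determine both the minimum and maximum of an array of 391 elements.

Naive approach: 780 comparisons (390 for max + 390 for min).
Optimal: Compare elements in pairs first (floor(n/2) = 195 comparisons), then find max among winners and min among losers (195 comparisons each).
Total: ceil(3n/2) - 2 = 585 comparisons. An adversary argument shows this is also a lower bound.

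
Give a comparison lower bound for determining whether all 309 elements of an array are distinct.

In the algebraic decision-tree model, the YES region for element distinctness on 309 elements has 309! connected components (one per ordering). Ben-Or's theorem then gives a lower bound of Omega(log(n!)) = Omega(n log n).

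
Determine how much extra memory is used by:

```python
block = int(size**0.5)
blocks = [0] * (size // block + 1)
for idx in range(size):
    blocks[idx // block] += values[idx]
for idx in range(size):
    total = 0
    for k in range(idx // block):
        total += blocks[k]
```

Space complexity: O(sqrt(n)).
Storage scales with sqrt(n).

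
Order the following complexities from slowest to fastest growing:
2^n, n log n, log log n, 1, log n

Ordered by growth rate: 1 < log log n < log n < n log n < 2^n.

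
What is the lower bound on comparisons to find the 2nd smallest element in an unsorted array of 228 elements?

Finding the 2nd smallest of 228 elements requires Omega(n) comparisons. Every element must participate in at least one comparison; otherwise it could be the 2nd smallest.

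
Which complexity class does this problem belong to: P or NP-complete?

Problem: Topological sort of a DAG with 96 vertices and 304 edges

This problem is in P: DFS-based topological sort runs in O(V+E).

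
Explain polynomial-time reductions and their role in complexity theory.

A poly-time reduction from A to B transforms any instance of A into an instance of B in polynomial time. If A reduces to B and B is in P, then A is in P. If A is NP-hard and A reduces to B, then B is NP-hard. Reductions transfer hardness upward and tractability downward.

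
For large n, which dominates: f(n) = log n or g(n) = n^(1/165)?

g(n) = n^(1/165) grows faster: any positive power of n dominates log n.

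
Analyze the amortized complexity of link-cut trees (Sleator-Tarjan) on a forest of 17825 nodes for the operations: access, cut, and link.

Link-cut trees represent the forest using splay trees over preferred paths. With potential Phi = sum over nodes of log(size of virtual subtree), each access on 17825 nodes is O(log 17825) = O(log n) amortized by the splay-tree access lemma. Cut and link are O(1) plus one access.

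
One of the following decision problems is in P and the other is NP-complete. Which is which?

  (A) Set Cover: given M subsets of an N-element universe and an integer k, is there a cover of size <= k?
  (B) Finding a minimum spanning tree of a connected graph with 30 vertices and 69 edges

(A) is NP-complete: one of Karp's 21 NP-complete problems (with k part of the input).
(B) is P: Kruskal's / Prim's algorithms run in polynomial time.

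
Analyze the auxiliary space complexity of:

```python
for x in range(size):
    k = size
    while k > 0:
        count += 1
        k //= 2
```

Space complexity: O(1).
Only a constant amount of auxiliary storage is used; nothing grows with n.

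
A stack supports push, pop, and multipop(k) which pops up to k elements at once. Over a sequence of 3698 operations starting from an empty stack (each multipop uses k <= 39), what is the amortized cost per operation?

Each element is pushed exactly once and popped at most once (whether by pop or as part of a multipop). So the total number of individual pops over the whole sequence is at most the number of pushes, which is at most 3698. Total work <= 2 * 3698, hence O(1) amortized per operation.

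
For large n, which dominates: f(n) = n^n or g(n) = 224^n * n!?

g(n) = 224^n * n! grows faster: by Stirling n! ~ sqrt(2 pi n)(n/e)^n, so 224^n n! / n^n ~ (224/e)^n sqrt(2 pi n) -> infinity since 224/e > 1.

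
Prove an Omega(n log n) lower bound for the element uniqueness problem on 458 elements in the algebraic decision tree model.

In the algebraic decision tree model, element uniqueness on 458 elements is equivalent to determining which cell of an arrangement of C(458,2) = 104653 hyperplanes x_i = x_j contains the input point. Ben-Or's theorem shows this requires Omega(n log n).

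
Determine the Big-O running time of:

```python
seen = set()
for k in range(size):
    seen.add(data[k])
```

Time complexity: O(n).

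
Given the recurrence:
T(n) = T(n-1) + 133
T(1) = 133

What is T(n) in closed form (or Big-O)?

Unrolling: T(n) = T(n-1) + 133 = T(n-2) + 2*133 = ... = T(1) + (n-1)*133 = 133 + (n-1)*133 = 133n.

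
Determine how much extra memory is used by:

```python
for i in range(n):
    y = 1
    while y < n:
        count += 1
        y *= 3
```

Space complexity: O(1).
Only a constant amount of auxiliary storage is used; nothing grows with n.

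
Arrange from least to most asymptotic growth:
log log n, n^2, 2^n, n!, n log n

Ordered by growth rate: log log n < n log n < n^2 < 2^n < n!.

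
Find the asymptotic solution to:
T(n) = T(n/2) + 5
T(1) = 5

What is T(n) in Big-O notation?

Each step divides n by 2 and adds 5. After log_2(n) steps, T(n) = O(log n).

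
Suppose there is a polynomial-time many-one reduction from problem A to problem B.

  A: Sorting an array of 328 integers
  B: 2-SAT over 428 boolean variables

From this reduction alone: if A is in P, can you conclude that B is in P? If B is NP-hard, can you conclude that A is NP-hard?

A poly-time reduction A <=_p B transfers tractability DOWN (B easy => A easy) and hardness UP (A hard => B hard), not the reverse.
From A in P, the reduction alone does NOT give B in P: any problem in P trivially reduces to SAT, yet SAT is not known to be in P.
From B NP-hard, the reduction alone does NOT give A NP-hard: again, easy problems reduce to hard ones.
(Here in fact A is P and B is P.)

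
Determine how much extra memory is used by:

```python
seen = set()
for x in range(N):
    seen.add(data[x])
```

Space complexity: O(n).
Auxiliary storage grows linearly with the input size n in the worst case.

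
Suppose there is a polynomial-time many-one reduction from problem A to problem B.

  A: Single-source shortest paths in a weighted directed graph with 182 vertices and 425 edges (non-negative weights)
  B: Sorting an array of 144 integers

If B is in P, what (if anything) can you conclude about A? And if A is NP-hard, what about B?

A poly-time reduction A <=_p B means any A-instance can be transformed to a B-instance in poly time.
If B is in P: compose the reduction with B's poly-time algorithm to solve A in poly time, so A is in P.
If A is NP-hard: every NP problem reduces to A, which reduces to B; composing reductions, every NP problem reduces to B, so B is NP-hard.
(Here in fact A is P and B is P.)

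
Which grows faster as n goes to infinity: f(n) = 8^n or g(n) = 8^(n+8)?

f(n) = 8^n and g(n) = 8^(n+8) are Theta of each other: 8^(n+8) = 8^8 * 8^n = Theta(8^n).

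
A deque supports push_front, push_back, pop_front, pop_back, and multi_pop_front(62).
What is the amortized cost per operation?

Assign 2 credits to each push operation. A pop uses 1 saved credit. multi_pop_front(62) uses up to 62 saved credits from previous pushes. Credits never go negative. Amortized cost is O(1).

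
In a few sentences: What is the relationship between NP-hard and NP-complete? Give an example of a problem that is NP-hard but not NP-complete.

NP-hard: at least as hard as any NP problem (but need not be in NP). NP-complete = NP-hard intersection NP. The Halting Problem is NP-hard but undecidable (not in NP). The optimization version of TSP is NP-hard but not a decision problem.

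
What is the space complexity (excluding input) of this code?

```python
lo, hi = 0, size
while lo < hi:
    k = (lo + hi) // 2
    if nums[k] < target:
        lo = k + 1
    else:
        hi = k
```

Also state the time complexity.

Space complexity: O(1).
Only a constant amount of auxiliary storage is used; nothing grows with n.
Time complexity: O(log n).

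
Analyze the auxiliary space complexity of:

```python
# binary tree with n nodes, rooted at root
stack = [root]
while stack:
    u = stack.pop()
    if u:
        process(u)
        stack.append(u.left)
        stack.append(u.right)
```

Space complexity: O(n).
Auxiliary storage grows linearly with the input size n in the worst case.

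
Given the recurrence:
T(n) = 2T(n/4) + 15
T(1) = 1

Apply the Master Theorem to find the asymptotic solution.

a=2, b=4, f(n)=15. log_4(2) = 0.5. Case 1 of Master Theorem: T(n) = O(n^0.5).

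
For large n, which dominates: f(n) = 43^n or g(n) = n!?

g(n) = n! grows faster: n!/43^n -> infinity by Stirling.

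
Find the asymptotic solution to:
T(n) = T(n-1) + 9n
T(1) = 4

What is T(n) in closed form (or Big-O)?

Unrolling: T(n) = 4 + 9*(2 + 3 + ... + n) = 4 + 9*(n(n+1)/2 - 1) = O(n^2).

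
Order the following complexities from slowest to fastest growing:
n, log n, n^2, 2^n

Ordered by growth rate: log n < n < n^2 < 2^n.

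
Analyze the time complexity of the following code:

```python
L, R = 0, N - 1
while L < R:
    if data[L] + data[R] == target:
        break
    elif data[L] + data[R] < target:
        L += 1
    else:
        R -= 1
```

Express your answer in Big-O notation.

Time complexity: O(n).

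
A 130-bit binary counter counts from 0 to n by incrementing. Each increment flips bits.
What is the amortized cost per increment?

Bit i flips every 2^i increments. Total flips over n increments: sum_{i=0}^{130} n/2^i < 2n. Amortized cost: 2n/n = O(1).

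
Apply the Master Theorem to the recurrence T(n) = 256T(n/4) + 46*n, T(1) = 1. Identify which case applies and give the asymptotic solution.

a=256, b=4, f(n)=46*n.
log_4(256) = 4 > 1.
Since f(n) = O(n^1) is polynomially smaller than n^4, Case 1 applies.
T(n) = Theta(n^4).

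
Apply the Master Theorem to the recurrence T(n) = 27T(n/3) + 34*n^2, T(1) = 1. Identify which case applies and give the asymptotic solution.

a=27, b=3, f(n)=34*n^2.
log_3(27) = 3 > 2.
Since f(n) = O(n^2) is polynomially smaller than n^3, Case 1 applies.
T(n) = Theta(n^3).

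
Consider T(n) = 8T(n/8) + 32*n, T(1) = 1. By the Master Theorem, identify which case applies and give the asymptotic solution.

a=8, b=8, f(n)=32*n.
log_8(8) = 1, so n^(log_b(a)) = n.
f(n) = Theta(n), so Case 2 applies.
T(n) = Theta(n log n).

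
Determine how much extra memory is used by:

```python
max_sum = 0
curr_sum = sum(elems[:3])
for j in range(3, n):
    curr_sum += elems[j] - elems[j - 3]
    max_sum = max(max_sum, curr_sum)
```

Space complexity: O(1).
Only a constant amount of auxiliary storage is used; nothing grows with n.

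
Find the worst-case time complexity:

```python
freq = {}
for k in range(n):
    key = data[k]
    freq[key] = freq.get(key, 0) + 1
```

Time complexity: O(n).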